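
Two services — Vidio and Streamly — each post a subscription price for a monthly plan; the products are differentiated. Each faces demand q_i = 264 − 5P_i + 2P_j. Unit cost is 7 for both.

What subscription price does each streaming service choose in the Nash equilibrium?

37.375

Vidio's profit: π = (P_{Vidio} − 7)(264 − 5P_{Vidio} + 2P_{Streamly}).
∂π/∂P_{Vidio} = 299 − 10P_{Vidio} + 2P_{Streamly} = 0 ⇒ P_{Vidio} = 29.9 + 0.2P_{Streamly}.
Setting P_{Vidio} = P_{Streamly} in the reaction function: P_{Vidio} = 29.9 + 0.2P_{Vidio}, so P_{Vidio} = 29.9 / 0.8 = 37.375.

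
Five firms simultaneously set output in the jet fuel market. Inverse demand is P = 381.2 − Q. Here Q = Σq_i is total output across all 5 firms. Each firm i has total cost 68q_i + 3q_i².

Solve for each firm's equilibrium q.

26.1

A representative firm's profit is π_i = q_i(381.2 − Q) − 68q_i − 3q_i², with Q = q_i + Σ_{j≠i} q_j.
First-order condition: 313.2 − 8q_i − Σ_{j≠i} q_j = 0.
In a symmetric equilibrium every firm chooses the same q, so Σ_{j≠i} q_j = 4q. The condition becomes 313.2 − 12q = 0, giving q = 313.2/12 = 26.1.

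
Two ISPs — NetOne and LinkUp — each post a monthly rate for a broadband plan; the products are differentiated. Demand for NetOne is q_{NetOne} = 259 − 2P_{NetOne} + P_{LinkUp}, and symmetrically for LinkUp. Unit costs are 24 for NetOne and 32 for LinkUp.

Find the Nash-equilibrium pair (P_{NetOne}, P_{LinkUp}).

NetOne's profit: π = (P_{NetOne} − 24)(259 − 2P_{NetOne} + P_{LinkUp}).
∂π/∂P_{NetOne} = 307 − 4P_{NetOne} + P_{LinkUp} = 0 ⇒ P_{NetOne} = 76.75 + 0.25P_{LinkUp}.
Similarly P_{LinkUp} = 80.75 + 0.25P_{NetOne}.
Substituting the second reaction function into the first: P_{NetOne} = 76.75 + 0.25(80.75 + 0.25P_{NetOne}), which gives 0.9375P_{NetOne} = 96.9375 ⇒ P_{NetOne} = 103.4.
Then P_{LinkUp} = 80.75 + 0.25·103.4 = 106.6.

103.4, 106.6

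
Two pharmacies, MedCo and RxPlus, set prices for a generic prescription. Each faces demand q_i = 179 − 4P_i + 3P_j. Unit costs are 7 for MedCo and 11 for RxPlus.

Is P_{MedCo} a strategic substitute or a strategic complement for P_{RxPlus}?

MedCo's profit: π = (P_{MedCo} − 7)(179 − 4P_{MedCo} + 3P_{RxPlus}).
∂π/∂P_{MedCo} = 207 − 8P_{MedCo} + 3P_{RxPlus} = 0 ⇒ P_{MedCo} = 25.875 + 0.375P_{RxPlus}.
The best-response slope dP_{MedCo}/dP_{RxPlus} = 0.375 > 0: the reaction function is upward-sloping, so the choices are strategic complements.

strategic complements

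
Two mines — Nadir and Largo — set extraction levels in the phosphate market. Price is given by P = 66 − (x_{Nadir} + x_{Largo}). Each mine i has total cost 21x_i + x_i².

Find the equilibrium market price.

Mine Nadir's profit: π = x_{Nadir}(66 − (x_{Nadir} + x_{Largo})) − 21x_{Nadir} − x_{Nadir}².
∂π/∂x_{Nadir} = 45 − 4x_{Nadir} − x_{Largo} = 0, so x_{Nadir} = 11.25 − 0.25x_{Largo}.
By symmetry x_{Largo} = x_{Nadir}; substituting into the reaction function, 1.25x_{Nadir} = 11.25 and x_{Nadir} = 9.
Equilibrium price: P = 66 − 18 = 48.

48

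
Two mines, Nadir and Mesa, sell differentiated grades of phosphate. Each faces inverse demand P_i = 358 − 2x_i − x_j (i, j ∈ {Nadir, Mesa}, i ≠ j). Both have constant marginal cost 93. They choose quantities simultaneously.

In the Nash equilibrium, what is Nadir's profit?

5618

Mine Nadir's profit: π = x_{Nadir}(358 − 2x_{Nadir} − x_{Mesa}) − 93x_{Nadir}.
∂π/∂x_{Nadir} = 265 − 4x_{Nadir} − x_{Mesa} = 0 ⇒ x_{Nadir} = 66.25 − 0.25x_{Mesa}.
Setting x_{Nadir} = x_{Mesa} in the reaction function: x_{Nadir} = 66.25 − 0.25x_{Nadir}, so x_{Nadir} = 66.25 / 1.25 = 53.
P_{Nadir} = 358 − 2·53 − 53 = 199.
Profit = (199 − 93)·53 = 5618.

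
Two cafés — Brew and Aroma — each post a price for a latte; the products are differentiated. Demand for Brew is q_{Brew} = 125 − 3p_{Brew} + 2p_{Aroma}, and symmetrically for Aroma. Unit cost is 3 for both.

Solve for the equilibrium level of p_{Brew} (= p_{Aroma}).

33.5

Brew's profit: π = (p_{Brew} − 3)(125 − 3p_{Brew} + 2p_{Aroma}).
∂π/∂p_{Brew} = 134 − 6p_{Brew} + 2p_{Aroma} = 0 ⇒ p_{Brew} = 67/3 + (1/3)p_{Aroma}.
Setting p_{Brew} = p_{Aroma} in the reaction function: p_{Brew} = 67/3 + (1/3)p_{Brew}, so p_{Brew} = (67/3) / (2/3) = 33.5.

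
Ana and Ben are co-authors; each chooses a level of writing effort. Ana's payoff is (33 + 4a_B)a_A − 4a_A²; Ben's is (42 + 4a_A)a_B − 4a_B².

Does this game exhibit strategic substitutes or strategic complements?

Expanding Ana's payoff: 33a_A + 4a_Ba_A − 4a_A².
∂π/∂a_A = 33 + 4a_B − 8a_A = 0, so a_A = 4.125 + 0.5a_B.
The best-response slope da_A/da_B = 0.5 > 0: the reaction function is upward-sloping, so the choices are strategic complements.

strategic complements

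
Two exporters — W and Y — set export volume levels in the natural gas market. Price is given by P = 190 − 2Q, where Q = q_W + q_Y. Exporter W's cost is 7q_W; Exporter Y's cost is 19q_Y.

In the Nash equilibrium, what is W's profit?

Exporter W's profit: π = q_W(190 − 2(q_W + q_Y)) − 7q_W.
∂π/∂q_W = 183 − 4q_W − 2q_Y = 0, so q_W = 45.75 − 0.5q_Y.
By the same steps for Y: q_Y = 42.75 − 0.5q_W.
Substituting the second reaction function into the first: q_W = 45.75 − 0.5(42.75 − 0.5q_W), which gives 0.75q_W = 24.375 ⇒ q_W = 32.5.
Then q_Y = 42.75 − 0.5·32.5 = 26.5.
Price P = 190 − 2·59 = 72.
W's profit: (72 − 7)·32.5 = 2112.5.

2112.5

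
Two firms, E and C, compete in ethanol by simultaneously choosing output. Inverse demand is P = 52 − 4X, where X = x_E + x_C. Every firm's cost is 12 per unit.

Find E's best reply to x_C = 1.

4.5

Firm E's profit: π = x_E(52 − 4(x_E + x_C)) − 12x_E.
∂π/∂x_E = 40 − 8x_E − 4x_C = 0, so x_E = 5 − 0.5x_C.
At x_C = 1: x_E = 5 − 0.5·1 = 4.5.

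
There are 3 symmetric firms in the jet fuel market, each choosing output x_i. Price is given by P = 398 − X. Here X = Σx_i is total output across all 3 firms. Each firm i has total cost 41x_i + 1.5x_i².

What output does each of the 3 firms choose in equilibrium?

51

A representative firm's profit is π_i = x_i(398 − X) − 41x_i − 1.5x_i², with X = x_i + Σ_{j≠i} x_j.
First-order condition: 357 − 5x_i − Σ_{j≠i} x_j = 0.
In a symmetric equilibrium every firm chooses the same x, so Σ_{j≠i} x_j = 2x. The condition becomes 357 − 7x = 0, giving x = 357/7 = 51.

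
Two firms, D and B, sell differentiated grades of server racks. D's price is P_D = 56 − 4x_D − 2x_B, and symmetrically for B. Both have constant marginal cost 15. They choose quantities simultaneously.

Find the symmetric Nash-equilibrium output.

4.1

Firm D's profit: π = x_D(56 − 4x_D − 2x_B) − 15x_D.
∂π/∂x_D = 41 − 8x_D − 2x_B = 0 ⇒ x_D = 5.125 − 0.25x_B.
By symmetry x_B = x_D; substituting into the reaction function, 1.25x_D = 5.125 and x_D = 4.1.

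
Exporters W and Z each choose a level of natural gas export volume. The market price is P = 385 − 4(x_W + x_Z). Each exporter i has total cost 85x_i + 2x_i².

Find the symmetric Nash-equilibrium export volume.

18.75

Exporter W's profit: π = x_W(385 − 4(x_W + x_Z)) − 85x_W − 2x_W².
∂π/∂x_W = 300 − 12x_W − 4x_Z = 0, so x_W = 25 − (1/3)x_Z.
The game is symmetric, so in equilibrium x_Z = x_W: the reaction function gives (4/3)x_W = 25, hence x_W = 18.75.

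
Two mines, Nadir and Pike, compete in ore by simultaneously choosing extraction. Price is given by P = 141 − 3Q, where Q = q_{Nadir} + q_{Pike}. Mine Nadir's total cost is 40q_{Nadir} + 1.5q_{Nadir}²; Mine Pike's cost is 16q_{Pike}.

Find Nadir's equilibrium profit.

118.58

Mine Nadir's profit: π = q_{Nadir}(141 − 3(q_{Nadir} + q_{Pike})) − 40q_{Nadir} − 1.5q_{Nadir}².
∂π/∂q_{Nadir} = 101 − 9q_{Nadir} − 3q_{Pike} = 0, so q_{Nadir} = 101/9 − (1/3)q_{Pike}.
For Pike: ∂π/∂q_{Pike} = 125 − 6q_{Pike} − 3q_{Nadir} = 0 ⇒ q_{Pike} = 125/6 − 0.5q_{Nadir}.
Plugging q_{Pike} into Nadir's best response: q_{Nadir} = 101/9 − (1/3)(125/6 − 0.5q_{Nadir}) ⇒ (5/6)q_{Nadir} = 77/18, so q_{Nadir} = 77/15.
Then q_{Pike} = 125/6 − 0.5·(77/15) = 274/15.
Price P = 141 − 3·23.4 = 70.8.
Nadir's profit: (70.8 − 40)·(77/15) − 1.5(77/15)² = 118.58.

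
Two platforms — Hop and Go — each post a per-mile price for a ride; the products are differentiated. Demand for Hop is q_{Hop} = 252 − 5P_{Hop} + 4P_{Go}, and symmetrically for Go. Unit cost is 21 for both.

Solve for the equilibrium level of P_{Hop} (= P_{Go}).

59.5

Hop's profit: π = (P_{Hop} − 21)(252 − 5P_{Hop} + 4P_{Go}).
∂π/∂P_{Hop} = 357 − 10P_{Hop} + 4P_{Go} = 0 ⇒ P_{Hop} = 35.7 + 0.4P_{Go}.
Setting P_{Hop} = P_{Go} in the reaction function: P_{Hop} = 35.7 + 0.4P_{Hop}, so P_{Hop} = 35.7 / 0.6 = 59.5.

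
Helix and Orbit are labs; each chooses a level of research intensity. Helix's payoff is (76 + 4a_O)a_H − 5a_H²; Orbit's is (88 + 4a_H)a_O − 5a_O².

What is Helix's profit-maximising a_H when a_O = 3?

8.8

Expanding Helix's payoff: 76a_H + 4a_Oa_H − 5a_H².
∂π/∂a_H = 76 + 4a_O − 10a_H = 0, so a_H = 7.6 + 0.4a_O.
At a_O = 3: a_H = 7.6 + 0.4·3 = 8.8.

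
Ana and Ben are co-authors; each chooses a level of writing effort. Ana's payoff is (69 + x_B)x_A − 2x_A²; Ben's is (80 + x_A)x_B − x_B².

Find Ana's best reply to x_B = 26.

Expanding Ana's payoff: 69x_A + x_Bx_A − 2x_A².
∂π/∂x_A = 69 + x_B − 4x_A = 0, so x_A = 17.25 + 0.25x_B.
At x_B = 26: x_A = 17.25 + 0.25·26 = 23.75.

23.75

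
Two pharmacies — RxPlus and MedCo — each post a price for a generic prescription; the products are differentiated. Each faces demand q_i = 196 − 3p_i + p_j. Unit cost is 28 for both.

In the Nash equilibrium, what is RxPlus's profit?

2352

RxPlus's profit: π = (p_{RxPlus} − 28)(196 − 3p_{RxPlus} + p_{MedCo}).
∂π/∂p_{RxPlus} = 280 − 6p_{RxPlus} + p_{MedCo} = 0 ⇒ p_{RxPlus} = 140/3 + (1/6)p_{MedCo}.
Setting p_{RxPlus} = p_{MedCo} in the reaction function: p_{RxPlus} = 140/3 + (1/6)p_{RxPlus}, so p_{RxPlus} = (140/3) / (5/6) = 56.
q_{RxPlus} = 196 − 3·56 + 56 = 84.
Profit = (56 − 28)·84 = 2352.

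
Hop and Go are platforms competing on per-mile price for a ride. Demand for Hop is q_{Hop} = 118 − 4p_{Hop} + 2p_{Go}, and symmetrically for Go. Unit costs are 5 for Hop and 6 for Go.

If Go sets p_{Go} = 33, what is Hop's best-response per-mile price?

25.5

Hop's profit: π = (p_{Hop} − 5)(118 − 4p_{Hop} + 2p_{Go}).
∂π/∂p_{Hop} = 138 − 8p_{Hop} + 2p_{Go} = 0 ⇒ p_{Hop} = 17.25 + 0.25p_{Go}.
At p_{Go} = 33: p_{Hop} = 17.25 + 0.25·33 = 25.5.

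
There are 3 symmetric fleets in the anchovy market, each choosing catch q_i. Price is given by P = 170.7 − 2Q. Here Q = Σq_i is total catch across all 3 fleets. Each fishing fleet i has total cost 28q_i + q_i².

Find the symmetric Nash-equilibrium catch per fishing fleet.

14.27

A representative fishing fleet's profit is π_i = q_i(170.7 − 2Q) − 28q_i − q_i², with Q = q_i + Σ_{j≠i} q_j.
First-order condition: 142.7 − 6q_i − 2Σ_{j≠i} q_j = 0.
Imposing symmetry (q_j = q for all j) turns Σ_{j≠i} q_j into 2q, so 142.7 = 10q and q = 14.27.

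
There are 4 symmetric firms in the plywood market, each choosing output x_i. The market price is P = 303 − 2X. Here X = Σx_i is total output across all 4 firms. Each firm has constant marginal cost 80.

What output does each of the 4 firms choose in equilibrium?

22.3

A representative firm's profit is π_i = x_i(303 − 2X) − 80x_i, with X = x_i + Σ_{j≠i} x_j.
First-order condition: 223 − 4x_i − 2Σ_{j≠i} x_j = 0.
Imposing symmetry (x_j = x for all j) turns Σ_{j≠i} x_j into 3x, so 223 = 10x and x = 22.3.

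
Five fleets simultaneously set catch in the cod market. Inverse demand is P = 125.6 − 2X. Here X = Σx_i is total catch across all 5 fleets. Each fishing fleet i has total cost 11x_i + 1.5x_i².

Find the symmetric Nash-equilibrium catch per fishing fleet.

A representative fishing fleet's profit is π_i = x_i(125.6 − 2X) − 11x_i − 1.5x_i², with X = x_i + Σ_{j≠i} x_j.
First-order condition: 114.6 − 7x_i − 2Σ_{j≠i} x_j = 0.
With identical fishing fleets, set every x_j = x: then 114.6 − 7x − 8x = 0, i.e. x = 114.6/15 = 7.64.

7.64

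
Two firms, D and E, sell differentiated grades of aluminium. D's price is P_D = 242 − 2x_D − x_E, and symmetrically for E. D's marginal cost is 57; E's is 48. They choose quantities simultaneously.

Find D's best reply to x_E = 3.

Firm D's profit: π = x_D(242 − 2x_D − x_E) − 57x_D.
∂π/∂x_D = 185 − 4x_D − x_E = 0 ⇒ x_D = 46.25 − 0.25x_E.
At x_E = 3: x_D = 46.25 − 0.25·3 = 45.5.

45.5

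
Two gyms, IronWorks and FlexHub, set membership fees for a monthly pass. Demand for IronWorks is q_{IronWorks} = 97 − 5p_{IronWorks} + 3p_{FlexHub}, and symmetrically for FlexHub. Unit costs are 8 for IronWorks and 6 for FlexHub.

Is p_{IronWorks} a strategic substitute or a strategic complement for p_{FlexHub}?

IronWorks's profit: π = (p_{IronWorks} − 8)(97 − 5p_{IronWorks} + 3p_{FlexHub}).
∂π/∂p_{IronWorks} = 137 − 10p_{IronWorks} + 3p_{FlexHub} = 0 ⇒ p_{IronWorks} = 13.7 + 0.3p_{FlexHub}.
The best-response slope dp_{IronWorks}/dp_{FlexHub} = 0.3 > 0: the reaction function is upward-sloping, so the choices are strategic complements.

strategic complements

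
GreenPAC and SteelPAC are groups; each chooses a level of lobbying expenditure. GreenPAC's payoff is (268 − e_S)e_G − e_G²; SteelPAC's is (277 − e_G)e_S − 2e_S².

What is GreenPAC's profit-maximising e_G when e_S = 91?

88.5

Expanding GreenPAC's payoff: 268e_G − e_Se_G − e_G².
∂π/∂e_G = 268 − e_S − 2e_G = 0, so e_G = 134 − 0.5e_S.
At e_S = 91: e_G = 134 − 0.5·91 = 88.5.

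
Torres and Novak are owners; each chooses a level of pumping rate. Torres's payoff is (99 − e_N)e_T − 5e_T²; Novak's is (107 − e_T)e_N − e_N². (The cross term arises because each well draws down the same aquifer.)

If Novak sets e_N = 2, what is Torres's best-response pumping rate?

9.7

Expanding Torres's payoff: 99e_T − e_Ne_T − 5e_T².
∂π/∂e_T = 99 − e_N − 10e_T = 0, so e_T = 9.9 − 0.1e_N.
At e_N = 2: e_T = 9.9 − 0.1·2 = 9.7.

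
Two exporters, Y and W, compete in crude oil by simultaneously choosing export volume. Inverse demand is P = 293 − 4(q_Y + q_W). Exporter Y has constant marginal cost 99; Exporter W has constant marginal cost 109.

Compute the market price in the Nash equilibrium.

167

Exporter Y's profit: π = q_Y(293 − 4(q_Y + q_W)) − 99q_Y.
∂π/∂q_Y = 194 − 8q_Y − 4q_W = 0, so q_Y = 24.25 − 0.5q_W.
By the same steps for W: q_W = 23 − 0.5q_Y.
Solving the two reaction functions simultaneously: (1 − (−0.5)(−0.5))q_Y = 24.25 − 0.5·23, so 0.75q_Y = 12.75 and q_Y = 17.
Then q_W = 23 − 0.5·17 = 14.5.
Equilibrium price: P = 293 − 4·31.5 = 167.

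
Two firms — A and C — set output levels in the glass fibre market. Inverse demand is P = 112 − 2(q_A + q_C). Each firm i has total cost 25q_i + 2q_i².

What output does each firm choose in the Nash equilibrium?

Firm A's profit: π = q_A(112 − 2(q_A + q_C)) − 25q_A − 2q_A².
∂π/∂q_A = 87 − 8q_A − 2q_C = 0, so q_A = 10.875 − 0.25q_C.
The game is symmetric, so in equilibrium q_C = q_A: the reaction function gives 1.25q_A = 10.875, hence q_A = 8.7.

8.7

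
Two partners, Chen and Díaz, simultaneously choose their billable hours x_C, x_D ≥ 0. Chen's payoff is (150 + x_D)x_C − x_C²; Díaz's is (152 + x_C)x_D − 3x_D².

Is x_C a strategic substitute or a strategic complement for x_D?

strategic complements

Expanding Chen's payoff: 150x_C + x_Dx_C − x_C².
∂π/∂x_C = 150 + x_D − 2x_C = 0, so x_C = 75 + 0.5x_D.
The best-response slope dx_C/dx_D = 0.5 > 0: the reaction function is upward-sloping, so the choices are strategic complements.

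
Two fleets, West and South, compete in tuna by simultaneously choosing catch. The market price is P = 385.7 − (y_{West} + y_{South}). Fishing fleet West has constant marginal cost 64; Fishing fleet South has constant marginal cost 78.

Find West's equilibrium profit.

Fishing fleet West's profit: π = y_{West}(385.7 − (y_{West} + y_{South})) − 64y_{West}.
∂π/∂y_{West} = 321.7 − 2y_{West} − y_{South} = 0, so y_{West} = 160.85 − 0.5y_{South}.
By the same steps for South: y_{South} = 153.85 − 0.5y_{West}.
Solving the two reaction functions simultaneously: (1 − (−0.5)(−0.5))y_{West} = 160.85 − 0.5·153.85, so 0.75y_{West} = 83.925 and y_{West} = 111.9.
Then y_{South} = 153.85 − 0.5·111.9 = 97.9.
Price P = 385.7 − 209.8 = 175.9.
West's profit: (175.9 − 64)·111.9 = 12521.61.

12521.61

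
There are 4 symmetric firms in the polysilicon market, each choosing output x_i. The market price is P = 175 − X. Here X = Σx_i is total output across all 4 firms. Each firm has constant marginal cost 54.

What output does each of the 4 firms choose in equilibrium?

A representative firm's profit is π_i = x_i(175 − X) − 54x_i, with X = x_i + Σ_{j≠i} x_j.
First-order condition: 121 − 2x_i − Σ_{j≠i} x_j = 0.
Imposing symmetry (x_j = x for all j) turns Σ_{j≠i} x_j into 3x, so 121 = 5x and x = 24.2.

24.2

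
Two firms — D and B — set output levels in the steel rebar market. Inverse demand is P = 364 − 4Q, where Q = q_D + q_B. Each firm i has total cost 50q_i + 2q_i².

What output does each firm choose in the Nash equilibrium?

19.625

Firm D's profit: π = q_D(364 − 4(q_D + q_B)) − 50q_D − 2q_D².
∂π/∂q_D = 314 − 12q_D − 4q_B = 0, so q_D = 157/6 − (1/3)q_B.
By symmetry q_B = q_D; substituting into the reaction function, (4/3)q_D = 157/6 and q_D = 19.625.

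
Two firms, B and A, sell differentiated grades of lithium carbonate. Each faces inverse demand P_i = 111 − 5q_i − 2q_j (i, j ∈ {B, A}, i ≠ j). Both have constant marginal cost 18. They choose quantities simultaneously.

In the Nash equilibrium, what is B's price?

56.75

Firm B's profit: π = q_B(111 − 5q_B − 2q_A) − 18q_B.
∂π/∂q_B = 93 − 10q_B − 2q_A = 0 ⇒ q_B = 9.3 − 0.2q_A.
The game is symmetric, so in equilibrium q_A = q_B: the reaction function gives 1.2q_B = 9.3, hence q_B = 7.75.
P_B = 111 − 5·7.75 − 2·7.75 = 56.75.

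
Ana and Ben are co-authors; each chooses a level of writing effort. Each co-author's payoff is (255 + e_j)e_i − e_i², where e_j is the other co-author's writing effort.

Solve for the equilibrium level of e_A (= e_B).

255

Ana's payoff is (255 + e_B)e_A − e_A².
∂π/∂e_A = 255 + e_B − 2e_A = 0, so e_A = 127.5 + 0.5e_B.
Setting e_A = e_B in the reaction function: e_A = 127.5 + 0.5e_A, so e_A = 127.5 / 0.5 = 255.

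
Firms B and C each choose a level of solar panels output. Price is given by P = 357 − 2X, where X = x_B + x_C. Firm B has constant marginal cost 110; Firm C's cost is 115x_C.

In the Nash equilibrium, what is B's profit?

3528

Firm B's profit: π = x_B(357 − 2(x_B + x_C)) − 110x_B.
∂π/∂x_B = 247 − 4x_B − 2x_C = 0, so x_B = 61.75 − 0.5x_C.
By the same steps for C: x_C = 60.5 − 0.5x_B.
Solving the two reaction functions simultaneously: (1 − (−0.5)(−0.5))x_B = 61.75 − 0.5·60.5, so 0.75x_B = 31.5 and x_B = 42.
Then x_C = 60.5 − 0.5·42 = 39.5.
Price P = 357 − 2·81.5 = 194.
B's profit: (194 − 110)·42 = 3528.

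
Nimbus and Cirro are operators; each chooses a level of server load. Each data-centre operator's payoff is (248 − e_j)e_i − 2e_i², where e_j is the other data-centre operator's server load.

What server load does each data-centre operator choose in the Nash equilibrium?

Nimbus's payoff is (248 − e_C)e_N − 2e_N².
∂π/∂e_N = 248 − e_C − 4e_N = 0, so e_N = 62 − 0.25e_C.
By symmetry e_C = e_N; substituting into the reaction function, 1.25e_N = 62 and e_N = 49.6.

49.6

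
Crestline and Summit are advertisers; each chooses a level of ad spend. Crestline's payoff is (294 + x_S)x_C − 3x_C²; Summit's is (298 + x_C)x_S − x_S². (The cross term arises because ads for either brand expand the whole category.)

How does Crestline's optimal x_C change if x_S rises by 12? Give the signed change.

2

Expanding Crestline's payoff: 294x_C + x_Sx_C − 3x_C².
∂π/∂x_C = 294 + x_S − 6x_C = 0, so x_C = 49 + (1/6)x_S.
The reaction-function slope is 1/6, so a 12-unit rise in x_S moves x_C by 1/6 × 12 = 2. Crestline's best response rises — the actions are strategic complements.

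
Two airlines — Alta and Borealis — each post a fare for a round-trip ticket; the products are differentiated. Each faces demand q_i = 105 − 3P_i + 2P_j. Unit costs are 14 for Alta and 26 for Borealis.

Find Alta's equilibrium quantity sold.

75

Alta's profit: π = (P_{Alta} − 14)(105 − 3P_{Alta} + 2P_{Borealis}).
∂π/∂P_{Alta} = 147 − 6P_{Alta} + 2P_{Borealis} = 0 ⇒ P_{Alta} = 24.5 + (1/3)P_{Borealis}.
Similarly P_{Borealis} = 30.5 + (1/3)P_{Alta}.
Solving the two reaction functions simultaneously: (1 − (1/3)(1/3))P_{Alta} = 24.5 + (1/3)·30.5, so (8/9)P_{Alta} = 104/3 and P_{Alta} = 39.
Then P_{Borealis} = 30.5 + (1/3)·39 = 43.5.
q_{Alta} = 105 − 3·39 + 2·43.5 = 75.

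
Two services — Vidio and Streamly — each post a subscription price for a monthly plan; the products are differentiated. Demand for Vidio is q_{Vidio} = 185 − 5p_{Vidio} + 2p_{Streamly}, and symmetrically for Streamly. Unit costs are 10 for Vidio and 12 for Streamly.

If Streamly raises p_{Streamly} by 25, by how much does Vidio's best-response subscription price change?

Vidio's profit: π = (p_{Vidio} − 10)(185 − 5p_{Vidio} + 2p_{Streamly}).
∂π/∂p_{Vidio} = 235 − 10p_{Vidio} + 2p_{Streamly} = 0 ⇒ p_{Vidio} = 23.5 + 0.2p_{Streamly}.
The reaction-function slope is 0.2, so a 25-unit rise in p_{Streamly} moves p_{Vidio} by 0.2 × 25 = 5. Vidio's best response rises — the actions are strategic complements.

5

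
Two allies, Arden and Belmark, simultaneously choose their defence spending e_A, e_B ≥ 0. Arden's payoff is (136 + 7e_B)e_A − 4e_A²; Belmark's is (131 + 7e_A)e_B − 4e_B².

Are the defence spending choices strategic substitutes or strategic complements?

strategic complements

Expanding Arden's payoff: 136e_A + 7e_Be_A − 4e_A².
∂π/∂e_A = 136 + 7e_B − 8e_A = 0, so e_A = 17 + 0.875e_B.
The best-response slope de_A/de_B = 0.875 > 0: the reaction function is upward-sloping, so the choices are strategic complements.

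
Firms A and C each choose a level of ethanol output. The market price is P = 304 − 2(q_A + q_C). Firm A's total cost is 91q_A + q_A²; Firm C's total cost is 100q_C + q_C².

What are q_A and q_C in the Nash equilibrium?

Firm A's profit: π = q_A(304 − 2(q_A + q_C)) − 91q_A − q_A².
∂π/∂q_A = 213 − 6q_A − 2q_C = 0, so q_A = 35.5 − (1/3)q_C.
By the same steps for C: q_C = 34 − (1/3)q_A.
Plugging q_C into A's best response: q_A = 35.5 − (1/3)(34 − (1/3)q_A) ⇒ (8/9)q_A = 145/6, so q_A = 27.1875.
Then q_C = 34 − (1/3)·27.1875 = 24.9375.

27.1875, 24.9375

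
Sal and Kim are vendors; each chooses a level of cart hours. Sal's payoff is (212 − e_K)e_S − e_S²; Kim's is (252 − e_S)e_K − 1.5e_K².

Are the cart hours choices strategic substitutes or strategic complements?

strategic substitutes

Expanding Sal's payoff: 212e_S − e_Ke_S − e_S².
∂π/∂e_S = 212 − e_K − 2e_S = 0, so e_S = 106 − 0.5e_K.
The best-response slope de_S/de_K = −0.5 < 0: the reaction function is downward-sloping, so the choices are strategic substitutes.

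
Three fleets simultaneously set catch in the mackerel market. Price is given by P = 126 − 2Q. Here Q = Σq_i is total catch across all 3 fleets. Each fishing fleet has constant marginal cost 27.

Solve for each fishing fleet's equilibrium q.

A representative fishing fleet's profit is π_i = q_i(126 − 2Q) − 27q_i, with Q = q_i + Σ_{j≠i} q_j.
First-order condition: 99 − 4q_i − 2Σ_{j≠i} q_j = 0.
Imposing symmetry (q_j = q for all j) turns Σ_{j≠i} q_j into 2q, so 99 = 8q and q = 12.375.

12.375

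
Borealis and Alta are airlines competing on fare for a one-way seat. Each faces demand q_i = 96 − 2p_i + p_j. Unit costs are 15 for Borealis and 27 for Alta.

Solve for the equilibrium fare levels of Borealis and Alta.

Borealis's profit: π = (p_{Borealis} − 15)(96 − 2p_{Borealis} + p_{Alta}).
∂π/∂p_{Borealis} = 126 − 4p_{Borealis} + p_{Alta} = 0 ⇒ p_{Borealis} = 31.5 + 0.25p_{Alta}.
Similarly p_{Alta} = 37.5 + 0.25p_{Borealis}.
Solving the two reaction functions simultaneously: (1 − (0.25)(0.25))p_{Borealis} = 31.5 + 0.25·37.5, so 0.9375p_{Borealis} = 40.875 and p_{Borealis} = 43.6.
Then p_{Alta} = 37.5 + 0.25·43.6 = 48.4.

43.6, 48.4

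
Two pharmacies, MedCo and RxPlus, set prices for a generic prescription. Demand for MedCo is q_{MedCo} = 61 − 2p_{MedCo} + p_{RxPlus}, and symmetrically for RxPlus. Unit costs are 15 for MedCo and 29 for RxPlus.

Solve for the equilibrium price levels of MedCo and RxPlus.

MedCo's profit: π = (p_{MedCo} − 15)(61 − 2p_{MedCo} + p_{RxPlus}).
∂π/∂p_{MedCo} = 91 − 4p_{MedCo} + p_{RxPlus} = 0 ⇒ p_{MedCo} = 22.75 + 0.25p_{RxPlus}.
Similarly p_{RxPlus} = 29.75 + 0.25p_{MedCo}.
Substituting the second reaction function into the first: p_{MedCo} = 22.75 + 0.25(29.75 + 0.25p_{MedCo}), which gives 0.9375p_{MedCo} = 30.1875 ⇒ p_{MedCo} = 32.2.
Then p_{RxPlus} = 29.75 + 0.25·32.2 = 37.8.

32.2, 37.8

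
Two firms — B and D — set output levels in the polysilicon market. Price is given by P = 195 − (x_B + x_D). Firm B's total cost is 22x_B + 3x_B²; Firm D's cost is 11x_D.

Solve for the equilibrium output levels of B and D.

10.8, 86.6

Firm B's profit: π = x_B(195 − (x_B + x_D)) − 22x_B − 3x_B².
∂π/∂x_B = 173 − 8x_B − x_D = 0, so x_B = 21.625 − 0.125x_D.
For D: ∂π/∂x_D = 184 − 2x_D − x_B = 0 ⇒ x_D = 92 − 0.5x_B.
Plugging x_D into B's best response: x_B = 21.625 − 0.125(92 − 0.5x_B) ⇒ 0.9375x_B = 10.125, so x_B = 10.8.
Then x_D = 92 − 0.5·10.8 = 86.6.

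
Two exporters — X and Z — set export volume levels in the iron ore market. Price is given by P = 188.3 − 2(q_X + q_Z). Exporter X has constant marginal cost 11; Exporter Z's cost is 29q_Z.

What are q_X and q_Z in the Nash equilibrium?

32.55, 23.55

Exporter X's profit: π = q_X(188.3 − 2(q_X + q_Z)) − 11q_X.
∂π/∂q_X = 177.3 − 4q_X − 2q_Z = 0, so q_X = 44.325 − 0.5q_Z.
By the same steps for Z: q_Z = 39.825 − 0.5q_X.
Solving the two reaction functions simultaneously: (1 − (−0.5)(−0.5))q_X = 44.325 − 0.5·39.825, so 0.75q_X = 24.4125 and q_X = 32.55.
Then q_Z = 39.825 − 0.5·32.55 = 23.55.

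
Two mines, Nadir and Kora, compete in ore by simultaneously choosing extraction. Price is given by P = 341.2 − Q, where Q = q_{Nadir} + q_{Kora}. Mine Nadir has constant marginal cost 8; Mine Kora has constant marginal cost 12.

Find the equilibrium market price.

120.4

Mine Nadir's profit: π = q_{Nadir}(341.2 − (q_{Nadir} + q_{Kora})) − 8q_{Nadir}.
∂π/∂q_{Nadir} = 333.2 − 2q_{Nadir} − q_{Kora} = 0, so q_{Nadir} = 166.6 − 0.5q_{Kora}.
By the same steps for Kora: q_{Kora} = 164.6 − 0.5q_{Nadir}.
Solving the two reaction functions simultaneously: (1 − (−0.5)(−0.5))q_{Nadir} = 166.6 − 0.5·164.6, so 0.75q_{Nadir} = 84.3 and q_{Nadir} = 112.4.
Then q_{Kora} = 164.6 − 0.5·112.4 = 108.4.
Equilibrium price: P = 341.2 − 220.8 = 120.4.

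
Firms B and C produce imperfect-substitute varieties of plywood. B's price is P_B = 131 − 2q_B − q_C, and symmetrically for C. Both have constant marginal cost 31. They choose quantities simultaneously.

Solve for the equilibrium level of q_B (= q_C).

Firm B's profit: π = q_B(131 − 2q_B − q_C) − 31q_B.
∂π/∂q_B = 100 − 4q_B − q_C = 0 ⇒ q_B = 25 − 0.25q_C.
The game is symmetric, so in equilibrium q_C = q_B: the reaction function gives 1.25q_B = 25, hence q_B = 20.

20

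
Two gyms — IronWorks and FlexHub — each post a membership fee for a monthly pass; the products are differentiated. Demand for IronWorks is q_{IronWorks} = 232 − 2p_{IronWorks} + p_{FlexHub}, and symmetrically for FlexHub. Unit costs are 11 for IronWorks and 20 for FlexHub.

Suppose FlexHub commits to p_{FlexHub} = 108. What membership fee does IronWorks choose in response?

IronWorks's profit: π = (p_{IronWorks} − 11)(232 − 2p_{IronWorks} + p_{FlexHub}).
∂π/∂p_{IronWorks} = 254 − 4p_{IronWorks} + p_{FlexHub} = 0 ⇒ p_{IronWorks} = 63.5 + 0.25p_{FlexHub}.
At p_{FlexHub} = 108: p_{IronWorks} = 63.5 + 0.25·108 = 90.5.

90.5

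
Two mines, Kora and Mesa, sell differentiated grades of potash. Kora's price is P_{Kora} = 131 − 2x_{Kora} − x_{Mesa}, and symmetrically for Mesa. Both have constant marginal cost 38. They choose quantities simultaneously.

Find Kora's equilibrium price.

75.2

Mine Kora's profit: π = x_{Kora}(131 − 2x_{Kora} − x_{Mesa}) − 38x_{Kora}.
∂π/∂x_{Kora} = 93 − 4x_{Kora} − x_{Mesa} = 0 ⇒ x_{Kora} = 23.25 − 0.25x_{Mesa}.
Setting x_{Kora} = x_{Mesa} in the reaction function: x_{Kora} = 23.25 − 0.25x_{Kora}, so x_{Kora} = 23.25 / 1.25 = 18.6.
P_{Kora} = 131 − 2·18.6 − 18.6 = 75.2.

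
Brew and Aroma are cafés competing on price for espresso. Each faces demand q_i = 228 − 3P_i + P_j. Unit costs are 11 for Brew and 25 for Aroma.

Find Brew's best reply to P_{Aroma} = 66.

Brew's profit: π = (P_{Brew} − 11)(228 − 3P_{Brew} + P_{Aroma}).
∂π/∂P_{Brew} = 261 − 6P_{Brew} + P_{Aroma} = 0 ⇒ P_{Brew} = 43.5 + (1/6)P_{Aroma}.
At P_{Aroma} = 66: P_{Brew} = 43.5 + (1/6)·66 = 54.5.

54.5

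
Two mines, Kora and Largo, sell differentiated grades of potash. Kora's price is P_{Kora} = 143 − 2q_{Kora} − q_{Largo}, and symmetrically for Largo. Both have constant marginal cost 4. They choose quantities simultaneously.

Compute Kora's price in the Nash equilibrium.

59.6

Mine Kora's profit: π = q_{Kora}(143 − 2q_{Kora} − q_{Largo}) − 4q_{Kora}.
∂π/∂q_{Kora} = 139 − 4q_{Kora} − q_{Largo} = 0 ⇒ q_{Kora} = 34.75 − 0.25q_{Largo}.
Setting q_{Kora} = q_{Largo} in the reaction function: q_{Kora} = 34.75 − 0.25q_{Kora}, so q_{Kora} = 34.75 / 1.25 = 27.8.
P_{Kora} = 143 − 2·27.8 − 27.8 = 59.6.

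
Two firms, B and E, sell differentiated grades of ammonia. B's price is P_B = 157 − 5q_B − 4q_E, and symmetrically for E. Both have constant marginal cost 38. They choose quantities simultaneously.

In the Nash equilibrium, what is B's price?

Firm B's profit: π = q_B(157 − 5q_B − 4q_E) − 38q_B.
∂π/∂q_B = 119 − 10q_B − 4q_E = 0 ⇒ q_B = 11.9 − 0.4q_E.
The game is symmetric, so in equilibrium q_E = q_B: the reaction function gives 1.4q_B = 11.9, hence q_B = 8.5.
P_B = 157 − 5·8.5 − 4·8.5 = 80.5.

80.5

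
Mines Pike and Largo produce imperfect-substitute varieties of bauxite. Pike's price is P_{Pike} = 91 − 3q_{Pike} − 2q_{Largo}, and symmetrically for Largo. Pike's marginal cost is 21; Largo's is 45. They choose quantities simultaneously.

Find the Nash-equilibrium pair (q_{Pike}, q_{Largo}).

Mine Pike's profit: π = q_{Pike}(91 − 3q_{Pike} − 2q_{Largo}) − 21q_{Pike}.
∂π/∂q_{Pike} = 70 − 6q_{Pike} − 2q_{Largo} = 0 ⇒ q_{Pike} = 35/3 − (1/3)q_{Largo}.
Similarly q_{Largo} = 23/3 − (1/3)q_{Pike}.
Solving the two reaction functions simultaneously: (1 − (−1/3)(−1/3))q_{Pike} = 35/3 − (1/3)·(23/3), so (8/9)q_{Pike} = 82/9 and q_{Pike} = 10.25.
Then q_{Largo} = 23/3 − (1/3)·10.25 = 4.25.

10.25, 4.25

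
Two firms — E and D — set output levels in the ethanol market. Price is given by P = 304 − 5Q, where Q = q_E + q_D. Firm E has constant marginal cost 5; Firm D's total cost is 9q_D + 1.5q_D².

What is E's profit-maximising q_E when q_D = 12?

23.9

Firm E's profit: π = q_E(304 − 5(q_E + q_D)) − 5q_E.
∂π/∂q_E = 299 − 10q_E − 5q_D = 0, so q_E = 29.9 − 0.5q_D.
At q_D = 12: q_E = 29.9 − 0.5·12 = 23.9.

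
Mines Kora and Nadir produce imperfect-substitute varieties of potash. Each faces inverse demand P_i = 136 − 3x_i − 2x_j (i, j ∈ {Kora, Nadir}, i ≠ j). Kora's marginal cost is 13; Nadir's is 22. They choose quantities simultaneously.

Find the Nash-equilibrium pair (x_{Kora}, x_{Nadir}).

15.9375, 13.6875

Mine Kora's profit: π = x_{Kora}(136 − 3x_{Kora} − 2x_{Nadir}) − 13x_{Kora}.
∂π/∂x_{Kora} = 123 − 6x_{Kora} − 2x_{Nadir} = 0 ⇒ x_{Kora} = 20.5 − (1/3)x_{Nadir}.
Similarly x_{Nadir} = 19 − (1/3)x_{Kora}.
Substituting the second reaction function into the first: x_{Kora} = 20.5 − (1/3)(19 − (1/3)x_{Kora}), which gives (8/9)x_{Kora} = 85/6 ⇒ x_{Kora} = 15.9375.
Then x_{Nadir} = 19 − (1/3)·15.9375 = 13.6875.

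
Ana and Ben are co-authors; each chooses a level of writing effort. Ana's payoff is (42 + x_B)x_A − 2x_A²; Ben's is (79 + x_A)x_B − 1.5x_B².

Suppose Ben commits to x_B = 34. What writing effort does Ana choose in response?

Expanding Ana's payoff: 42x_A + x_Bx_A − 2x_A².
∂π/∂x_A = 42 + x_B − 4x_A = 0, so x_A = 10.5 + 0.25x_B.
At x_B = 34: x_A = 10.5 + 0.25·34 = 19.

19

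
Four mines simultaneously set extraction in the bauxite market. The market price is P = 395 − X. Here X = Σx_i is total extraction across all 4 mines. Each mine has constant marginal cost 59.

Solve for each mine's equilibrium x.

67.2

A representative mine's profit is π_i = x_i(395 − X) − 59x_i, with X = x_i + Σ_{j≠i} x_j.
First-order condition: 336 − 2x_i − Σ_{j≠i} x_j = 0.
With identical mines, set every x_j = x: then 336 − 2x − 3x = 0, i.e. x = 336/5 = 67.2.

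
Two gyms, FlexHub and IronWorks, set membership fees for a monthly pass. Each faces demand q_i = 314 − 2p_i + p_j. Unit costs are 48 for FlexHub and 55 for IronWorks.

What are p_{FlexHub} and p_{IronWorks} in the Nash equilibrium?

FlexHub's profit: π = (p_{FlexHub} − 48)(314 − 2p_{FlexHub} + p_{IronWorks}).
∂π/∂p_{FlexHub} = 410 − 4p_{FlexHub} + p_{IronWorks} = 0 ⇒ p_{FlexHub} = 102.5 + 0.25p_{IronWorks}.
Similarly p_{IronWorks} = 106 + 0.25p_{FlexHub}.
Solving the two reaction functions simultaneously: (1 − (0.25)(0.25))p_{FlexHub} = 102.5 + 0.25·106, so 0.9375p_{FlexHub} = 129 and p_{FlexHub} = 137.6.
Then p_{IronWorks} = 106 + 0.25·137.6 = 140.4.

137.6, 140.4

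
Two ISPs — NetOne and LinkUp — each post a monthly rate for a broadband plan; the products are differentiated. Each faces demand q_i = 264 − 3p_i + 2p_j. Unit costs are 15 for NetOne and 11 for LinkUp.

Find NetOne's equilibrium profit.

11346.75

NetOne's profit: π = (p_{NetOne} − 15)(264 − 3p_{NetOne} + 2p_{LinkUp}).
∂π/∂p_{NetOne} = 309 − 6p_{NetOne} + 2p_{LinkUp} = 0 ⇒ p_{NetOne} = 51.5 + (1/3)p_{LinkUp}.
Similarly p_{LinkUp} = 49.5 + (1/3)p_{NetOne}.
Plugging p_{LinkUp} into NetOne's best response: p_{NetOne} = 51.5 + (1/3)(49.5 + (1/3)p_{NetOne}) ⇒ (8/9)p_{NetOne} = 68, so p_{NetOne} = 76.5.
Then p_{LinkUp} = 49.5 + (1/3)·76.5 = 75.
q_{NetOne} = 264 − 3·76.5 + 2·75 = 184.5.
Profit = (76.5 − 15)·184.5 = 11346.75.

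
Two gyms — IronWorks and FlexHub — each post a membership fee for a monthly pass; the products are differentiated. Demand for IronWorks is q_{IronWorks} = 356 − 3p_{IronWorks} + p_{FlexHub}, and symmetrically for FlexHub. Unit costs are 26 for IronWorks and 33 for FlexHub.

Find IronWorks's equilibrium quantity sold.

184.2

IronWorks's profit: π = (p_{IronWorks} − 26)(356 − 3p_{IronWorks} + p_{FlexHub}).
∂π/∂p_{IronWorks} = 434 − 6p_{IronWorks} + p_{FlexHub} = 0 ⇒ p_{IronWorks} = 217/3 + (1/6)p_{FlexHub}.
Similarly p_{FlexHub} = 455/6 + (1/6)p_{IronWorks}.
Solving the two reaction functions simultaneously: (1 − (1/6)(1/6))p_{IronWorks} = 217/3 + (1/6)·(455/6), so (35/36)p_{IronWorks} = 3059/36 and p_{IronWorks} = 87.4.
Then p_{FlexHub} = 455/6 + (1/6)·87.4 = 90.4.
q_{IronWorks} = 356 − 3·87.4 + 90.4 = 184.2.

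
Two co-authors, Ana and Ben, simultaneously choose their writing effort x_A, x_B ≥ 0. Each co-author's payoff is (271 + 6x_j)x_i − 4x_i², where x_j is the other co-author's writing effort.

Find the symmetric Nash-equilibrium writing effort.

135.5

Ana's payoff is (271 + 6x_B)x_A − 4x_A².
∂π/∂x_A = 271 + 6x_B − 8x_A = 0, so x_A = 33.875 + 0.75x_B.
Setting x_A = x_B in the reaction function: x_A = 33.875 + 0.75x_A, so x_A = 33.875 / 0.25 = 135.5.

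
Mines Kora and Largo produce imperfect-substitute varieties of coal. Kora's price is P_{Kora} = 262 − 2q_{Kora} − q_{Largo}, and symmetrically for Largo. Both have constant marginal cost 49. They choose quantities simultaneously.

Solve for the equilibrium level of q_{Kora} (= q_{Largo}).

42.6

Mine Kora's profit: π = q_{Kora}(262 − 2q_{Kora} − q_{Largo}) − 49q_{Kora}.
∂π/∂q_{Kora} = 213 − 4q_{Kora} − q_{Largo} = 0 ⇒ q_{Kora} = 53.25 − 0.25q_{Largo}.
By symmetry q_{Largo} = q_{Kora}; substituting into the reaction function, 1.25q_{Kora} = 53.25 and q_{Kora} = 42.6.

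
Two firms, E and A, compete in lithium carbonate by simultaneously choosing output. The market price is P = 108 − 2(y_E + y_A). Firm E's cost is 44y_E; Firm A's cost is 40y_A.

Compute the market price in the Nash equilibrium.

64

Firm E's profit: π = y_E(108 − 2(y_E + y_A)) − 44y_E.
∂π/∂y_E = 64 − 4y_E − 2y_A = 0, so y_E = 16 − 0.5y_A.
By the same steps for A: y_A = 17 − 0.5y_E.
Plugging y_A into E's best response: y_E = 16 − 0.5(17 − 0.5y_E) ⇒ 0.75y_E = 7.5, so y_E = 10.
Then y_A = 17 − 0.5·10 = 12.
Equilibrium price: P = 108 − 2·22 = 64.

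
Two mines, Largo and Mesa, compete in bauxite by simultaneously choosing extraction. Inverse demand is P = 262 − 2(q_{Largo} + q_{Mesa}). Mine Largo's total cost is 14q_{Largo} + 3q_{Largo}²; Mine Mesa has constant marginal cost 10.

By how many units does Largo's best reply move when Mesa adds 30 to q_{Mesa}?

Mine Largo's profit: π = q_{Largo}(262 − 2(q_{Largo} + q_{Mesa})) − 14q_{Largo} − 3q_{Largo}².
∂π/∂q_{Largo} = 248 − 10q_{Largo} − 2q_{Mesa} = 0, so q_{Largo} = 24.8 − 0.2q_{Mesa}.
The reaction-function slope is −0.2, so a 30-unit rise in q_{Mesa} moves q_{Largo} by −0.2 × 30 = −6. Largo's best response falls — the actions are strategic substitutes.

-6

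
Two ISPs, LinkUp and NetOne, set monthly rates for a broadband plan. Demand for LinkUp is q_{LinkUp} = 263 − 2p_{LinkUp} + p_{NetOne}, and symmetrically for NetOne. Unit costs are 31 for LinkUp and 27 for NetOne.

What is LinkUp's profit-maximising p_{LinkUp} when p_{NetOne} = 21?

LinkUp's profit: π = (p_{LinkUp} − 31)(263 − 2p_{LinkUp} + p_{NetOne}).
∂π/∂p_{LinkUp} = 325 − 4p_{LinkUp} + p_{NetOne} = 0 ⇒ p_{LinkUp} = 81.25 + 0.25p_{NetOne}.
At p_{NetOne} = 21: p_{LinkUp} = 81.25 + 0.25·21 = 86.5.

86.5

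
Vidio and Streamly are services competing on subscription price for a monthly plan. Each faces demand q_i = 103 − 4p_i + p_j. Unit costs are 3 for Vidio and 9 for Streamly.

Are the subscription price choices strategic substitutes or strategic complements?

strategic complements

Vidio's profit: π = (p_{Vidio} − 3)(103 − 4p_{Vidio} + p_{Streamly}).
∂π/∂p_{Vidio} = 115 − 8p_{Vidio} + p_{Streamly} = 0 ⇒ p_{Vidio} = 14.375 + 0.125p_{Streamly}.
The best-response slope dp_{Vidio}/dp_{Streamly} = 0.125 > 0: the reaction function is upward-sloping, so the choices are strategic complements.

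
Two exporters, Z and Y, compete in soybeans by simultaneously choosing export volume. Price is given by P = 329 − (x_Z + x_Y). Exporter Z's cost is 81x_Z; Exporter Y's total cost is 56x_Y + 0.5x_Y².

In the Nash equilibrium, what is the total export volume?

153.8

Exporter Z's profit: π = x_Z(329 − (x_Z + x_Y)) − 81x_Z.
∂π/∂x_Z = 248 − 2x_Z − x_Y = 0, so x_Z = 124 − 0.5x_Y.
For Y: ∂π/∂x_Y = 273 − 3x_Y − x_Z = 0 ⇒ x_Y = 91 − (1/3)x_Z.
Plugging x_Y into Z's best response: x_Z = 124 − 0.5(91 − (1/3)x_Z) ⇒ (5/6)x_Z = 78.5, so x_Z = 94.2.
Then x_Y = 91 − (1/3)·94.2 = 59.6.
Total export volume: 94.2 + 59.6 = 153.8.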